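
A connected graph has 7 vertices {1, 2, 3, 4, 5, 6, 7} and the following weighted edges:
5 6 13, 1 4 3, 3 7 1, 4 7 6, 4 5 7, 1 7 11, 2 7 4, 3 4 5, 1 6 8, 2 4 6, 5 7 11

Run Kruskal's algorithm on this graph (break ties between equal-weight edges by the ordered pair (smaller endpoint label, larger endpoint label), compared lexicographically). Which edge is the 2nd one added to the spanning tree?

1-4

Kruskal's algorithm — process edges by increasing weight (ties by edge label):
3 7 (1): add — endpoints in different components.
1 4 (3): add — endpoints in different components.
2 7 (4): add — endpoints in different components.
3 4 (5): add — endpoints in different components.
2 4 (6): skip — 2 and 4 already connected.
4 7 (6): skip — 4 and 7 already connected.
4 5 (7): add — endpoints in different components.
1 6 (8): add — endpoints in different components.
The 2nd edge added is 1 4.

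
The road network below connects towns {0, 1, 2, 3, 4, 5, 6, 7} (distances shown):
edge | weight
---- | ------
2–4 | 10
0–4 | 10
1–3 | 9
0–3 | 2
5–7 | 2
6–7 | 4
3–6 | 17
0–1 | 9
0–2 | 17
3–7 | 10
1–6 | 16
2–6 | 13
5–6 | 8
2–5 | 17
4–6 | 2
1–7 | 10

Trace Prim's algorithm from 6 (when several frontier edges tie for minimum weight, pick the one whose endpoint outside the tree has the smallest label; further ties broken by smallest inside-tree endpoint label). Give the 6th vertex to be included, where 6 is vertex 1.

Prim's algorithm from 6:
Step 1: cheapest edge leaving the tree is 4–6 (2); add 4.
Step 2: cheapest edge leaving the tree is 6–7 (4); add 7.
Step 3: cheapest edge leaving the tree is 5–7 (2); add 5.
Step 4: cheapest edge leaving the tree is 0–4 (10); add 0.
Step 5: cheapest edge leaving the tree is 0–3 (2); add 3.
Step 6: cheapest edge leaving the tree is 0–1 (9); add 1.
Step 7: cheapest edge leaving the tree is 2–4 (10); add 2.
Vertex order: 6, 4, 7, 5, 0, 3, 1, 2. The 6th vertex is 3.

3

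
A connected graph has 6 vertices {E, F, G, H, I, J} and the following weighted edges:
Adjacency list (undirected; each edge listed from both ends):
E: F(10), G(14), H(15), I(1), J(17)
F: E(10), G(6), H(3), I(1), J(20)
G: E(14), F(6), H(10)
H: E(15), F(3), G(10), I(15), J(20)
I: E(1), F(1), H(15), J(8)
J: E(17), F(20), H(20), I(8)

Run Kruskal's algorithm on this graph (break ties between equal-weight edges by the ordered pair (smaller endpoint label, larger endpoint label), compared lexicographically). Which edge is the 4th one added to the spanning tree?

F-G

Kruskal's algorithm — process edges by increasing weight (ties by edge label):
E–I (1): add — endpoints in different components.
F–I (1): add — endpoints in different components.
F–H (3): add — endpoints in different components.
F–G (6): add — endpoints in different components.
I–J (8): add — endpoints in different components.
The 4th edge added is F–G.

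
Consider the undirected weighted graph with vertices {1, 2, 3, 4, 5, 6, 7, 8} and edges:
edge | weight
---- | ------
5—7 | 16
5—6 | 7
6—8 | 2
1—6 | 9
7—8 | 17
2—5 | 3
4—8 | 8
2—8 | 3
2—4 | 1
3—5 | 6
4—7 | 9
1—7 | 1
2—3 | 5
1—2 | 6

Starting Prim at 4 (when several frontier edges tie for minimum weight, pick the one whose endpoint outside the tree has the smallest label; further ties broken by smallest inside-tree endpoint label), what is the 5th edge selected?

Grow the tree from 4 using Prim:
Step 1: cheapest edge leaving the tree is 2—4 (1); add 2.
Step 2: cheapest edge leaving the tree is 2—5 (3); add 5.
Step 3: cheapest edge leaving the tree is 2—8 (3); add 8.
Step 4: cheapest edge leaving the tree is 6—8 (2); add 6.
Step 5: cheapest edge leaving the tree is 2—3 (5); add 3.
Step 6: cheapest edge leaving the tree is 1—2 (6); add 1.
Step 7: cheapest edge leaving the tree is 1—7 (1); add 7.
The 5th edge added is 2—3.

2-3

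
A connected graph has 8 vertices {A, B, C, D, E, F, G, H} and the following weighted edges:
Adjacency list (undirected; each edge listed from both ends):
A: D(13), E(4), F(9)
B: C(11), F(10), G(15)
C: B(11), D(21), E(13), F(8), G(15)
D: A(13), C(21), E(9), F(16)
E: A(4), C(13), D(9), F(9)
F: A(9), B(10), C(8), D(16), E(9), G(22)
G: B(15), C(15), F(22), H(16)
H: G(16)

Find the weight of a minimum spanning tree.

71

Kruskal's algorithm — process edges by increasing weight (ties by edge label):
A E (4): add — endpoints in different components.
C F (8): add — endpoints in different components.
A F (9): add — endpoints in different components.
D E (9): add — endpoints in different components.
E F (9): skip — E and F already connected.
B F (10): add — endpoints in different components.
B C (11): skip — B and C already connected.
A D (13): skip — A and D already connected.
C E (13): skip — C and E already connected.
B G (15): add — endpoints in different components.
C G (15): skip — C and G already connected.
D F (16): skip — D and F already connected.
G H (16): add — endpoints in different components.
MST edges: A E, C F, A F, D E, B F, B G, G H; total weight 4+8+9+9+10+15+16 = 71.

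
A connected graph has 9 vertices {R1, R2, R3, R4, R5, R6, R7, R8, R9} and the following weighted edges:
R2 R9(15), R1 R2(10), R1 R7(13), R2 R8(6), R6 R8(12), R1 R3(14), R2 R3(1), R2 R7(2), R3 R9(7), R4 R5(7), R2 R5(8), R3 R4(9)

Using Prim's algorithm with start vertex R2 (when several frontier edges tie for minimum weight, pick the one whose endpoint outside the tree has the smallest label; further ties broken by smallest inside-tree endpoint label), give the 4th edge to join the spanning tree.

R3-R9

Prim's algorithm from R2:
Step 1: frontier [R2 R3 1, R2 R7 2, R2 R8 6, R2 R5 8, R1 R2 10, R2 R9 15] → take R2 R3 (1); add R3.
Step 2: frontier [R2 R7 2, R2 R8 6, R2 R5 8, R1 R2 10, R2 R9 15, R3 R9 7, R3 R4 9, R1 R3 14] → take R2 R7 (2); add R7.
Step 3: frontier [R2 R8 6, R2 R5 8, R1 R2 10, R2 R9 15, R3 R9 7, R3 R4 9, R1 R3 14, R1 R7 13] → take R2 R8 (6); add R8.
Step 4: frontier [R2 R5 8, R1 R2 10, R2 R9 15, R3 R9 7, R3 R4 9, R1 R3 14, R1 R7 13, R6 R8 12] → take R3 R9 (7); add R9.
Step 5: frontier [R2 R5 8, R1 R2 10, R3 R4 9, R1 R3 14, R1 R7 13, R6 R8 12] → take R2 R5 (8); add R5.
Step 6: frontier [R1 R2 10, R3 R4 9, R1 R3 14, R4 R5 7, R1 R7 13, R6 R8 12] → take R4 R5 (7); add R4.
Step 7: frontier [R1 R2 10, R1 R3 14, R1 R7 13, R6 R8 12] → take R1 R2 (10); add R1.
Step 8: frontier [R6 R8 12] → take R6 R8 (12); add R6.
The 4th edge added is R3 R9.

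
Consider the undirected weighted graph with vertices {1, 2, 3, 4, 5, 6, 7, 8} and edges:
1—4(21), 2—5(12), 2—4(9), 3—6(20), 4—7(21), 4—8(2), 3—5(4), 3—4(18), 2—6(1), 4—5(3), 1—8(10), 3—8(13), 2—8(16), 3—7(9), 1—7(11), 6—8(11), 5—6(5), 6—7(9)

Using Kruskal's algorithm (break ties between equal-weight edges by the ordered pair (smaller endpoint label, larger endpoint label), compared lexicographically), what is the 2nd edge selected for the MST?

Sort edges by weight, then run Kruskal:
2—6 (1): add — endpoints in different components.
4—8 (2): add — endpoints in different components.
4—5 (3): add — endpoints in different components.
3—5 (4): add — endpoints in different components.
5—6 (5): add — endpoints in different components.
2—4 (9): skip — 2 and 4 already connected.
3—7 (9): add — endpoints in different components.
6—7 (9): skip — 6 and 7 already connected.
1—8 (10): add — endpoints in different components.
The 2nd edge added is 4—8.

4-8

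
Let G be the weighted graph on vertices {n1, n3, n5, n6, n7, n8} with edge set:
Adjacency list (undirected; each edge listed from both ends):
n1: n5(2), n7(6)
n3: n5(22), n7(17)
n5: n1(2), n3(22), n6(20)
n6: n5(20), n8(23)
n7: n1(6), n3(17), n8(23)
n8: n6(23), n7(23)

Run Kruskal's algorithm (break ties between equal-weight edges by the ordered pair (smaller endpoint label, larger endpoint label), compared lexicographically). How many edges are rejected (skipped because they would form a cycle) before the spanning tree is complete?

1

Kruskal's algorithm — process edges by increasing weight (ties by edge label):
n1—n5 (2): add. Components now {n6} {n7} {n1,n5} {n8} {n3}
n1—n7 (6): add. Components now {n6} {n1,n5,n7} {n8} {n3}
n3—n7 (17): add. Components now {n6} {n1,n3,n5,n7} {n8}
n5—n6 (20): add. Components now {n1,n3,n5,n6,n7} {n8}
n3—n5 (22): skip — n5 and n3 already connected.
n6—n8 (23): add. Components now {n1,n3,n5,n6,n7,n8}
Edges rejected before the tree was complete: 1.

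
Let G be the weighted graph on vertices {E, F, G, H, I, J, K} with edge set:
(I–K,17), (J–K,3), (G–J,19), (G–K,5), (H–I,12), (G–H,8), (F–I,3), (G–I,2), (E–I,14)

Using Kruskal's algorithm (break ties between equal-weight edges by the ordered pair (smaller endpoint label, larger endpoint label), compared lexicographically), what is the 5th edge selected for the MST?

Kruskal: consider edges lightest-first.
G–I (2): add — endpoints in different components.
F–I (3): add — endpoints in different components.
J–K (3): add — endpoints in different components.
G–K (5): add — endpoints in different components.
G–H (8): add — endpoints in different components.
H–I (12): skip — H and I already connected.
E–I (14): add — endpoints in different components.
The 5th edge added is G–H.

G-H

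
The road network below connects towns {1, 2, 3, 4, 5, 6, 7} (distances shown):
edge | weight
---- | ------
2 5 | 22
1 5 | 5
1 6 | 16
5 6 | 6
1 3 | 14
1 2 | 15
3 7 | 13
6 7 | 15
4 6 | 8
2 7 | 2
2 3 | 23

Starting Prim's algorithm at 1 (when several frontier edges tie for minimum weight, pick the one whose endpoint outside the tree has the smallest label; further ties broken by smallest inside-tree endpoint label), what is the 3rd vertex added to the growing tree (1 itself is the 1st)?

6

Grow the tree from 1 using Prim:
Step 1: frontier [1 5 5, 1 3 14, 1 2 15, 1 6 16] → take 1 5 (5); add 5.
Step 2: frontier [1 3 14, 1 2 15, 1 6 16, 5 6 6, 2 5 22] → take 5 6 (6); add 6.
Step 3: frontier [1 3 14, 1 2 15, 2 5 22, 4 6 8, 6 7 15] → take 4 6 (8); add 4.
Step 4: frontier [1 3 14, 1 2 15, 2 5 22, 6 7 15] → take 1 3 (14); add 3.
Step 5: frontier [1 2 15, 3 7 13, 2 3 23, 2 5 22, 6 7 15] → take 3 7 (13); add 7.
Step 6: frontier [1 2 15, 2 3 23, 2 5 22, 2 7 2] → take 2 7 (2); add 2.
Vertex order: 1, 5, 6, 4, 3, 7, 2. The 3rd vertex is 6.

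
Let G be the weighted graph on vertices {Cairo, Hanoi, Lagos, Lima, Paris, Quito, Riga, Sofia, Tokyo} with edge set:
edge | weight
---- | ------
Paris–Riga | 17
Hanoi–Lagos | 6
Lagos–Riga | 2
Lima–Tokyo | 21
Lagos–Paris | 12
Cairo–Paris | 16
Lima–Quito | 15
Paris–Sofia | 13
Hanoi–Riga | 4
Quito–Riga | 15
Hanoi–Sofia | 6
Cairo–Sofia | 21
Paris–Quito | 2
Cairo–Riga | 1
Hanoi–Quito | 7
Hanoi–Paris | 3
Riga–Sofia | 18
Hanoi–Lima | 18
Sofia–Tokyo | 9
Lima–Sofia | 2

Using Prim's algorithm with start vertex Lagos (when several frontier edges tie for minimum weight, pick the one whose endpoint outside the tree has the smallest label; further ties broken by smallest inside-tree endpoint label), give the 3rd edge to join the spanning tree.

Grow the tree from Lagos using Prim:
Step 1: cheapest edge leaving the tree is Lagos–Riga (2); add Riga.
Step 2: cheapest edge leaving the tree is Cairo–Riga (1); add Cairo.
Step 3: cheapest edge leaving the tree is Hanoi–Riga (4); add Hanoi.
Step 4: cheapest edge leaving the tree is Hanoi–Paris (3); add Paris.
Step 5: cheapest edge leaving the tree is Paris–Quito (2); add Quito.
Step 6: cheapest edge leaving the tree is Hanoi–Sofia (6); add Sofia.
Step 7: cheapest edge leaving the tree is Lima–Sofia (2); add Lima.
Step 8: cheapest edge leaving the tree is Sofia–Tokyo (9); add Tokyo.
The 3rd edge added is Hanoi–Riga.

Hanoi-Riga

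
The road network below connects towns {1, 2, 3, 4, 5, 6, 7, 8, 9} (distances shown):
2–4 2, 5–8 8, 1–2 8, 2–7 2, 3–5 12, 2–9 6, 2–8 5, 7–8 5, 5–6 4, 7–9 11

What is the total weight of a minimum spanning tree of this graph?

47

Grow the tree from 1 using Prim:
Step 1: cheapest edge leaving the tree is 1–2 (8); add 2.
Step 2: cheapest edge leaving the tree is 2–4 (2); add 4.
Step 3: cheapest edge leaving the tree is 2–7 (2); add 7.
Step 4: cheapest edge leaving the tree is 2–8 (5); add 8.
Step 5: cheapest edge leaving the tree is 2–9 (6); add 9.
Step 6: cheapest edge leaving the tree is 5–8 (8); add 5.
Step 7: cheapest edge leaving the tree is 5–6 (4); add 6.
Step 8: cheapest edge leaving the tree is 3–5 (12); add 3.
MST edges: 1–2, 2–4, 2–7, 2–8, 2–9, 5–8, 5–6, 3–5; total weight 8+2+2+5+6+8+4+12 = 47.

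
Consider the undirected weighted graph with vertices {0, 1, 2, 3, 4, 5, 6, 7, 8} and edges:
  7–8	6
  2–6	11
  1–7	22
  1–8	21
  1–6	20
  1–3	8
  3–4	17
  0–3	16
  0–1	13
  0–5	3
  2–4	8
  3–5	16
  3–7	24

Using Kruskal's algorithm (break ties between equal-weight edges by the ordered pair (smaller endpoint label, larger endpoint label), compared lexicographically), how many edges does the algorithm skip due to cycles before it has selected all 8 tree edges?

Kruskal's algorithm — process edges by increasing weight (ties by edge label):
0–5 (3): add — endpoints in different components.
7–8 (6): add — endpoints in different components.
1–3 (8): add — endpoints in different components.
2–4 (8): add — endpoints in different components.
2–6 (11): add — endpoints in different components.
0–1 (13): add — endpoints in different components.
0–3 (16): skip — 0 and 3 already connected.
3–5 (16): skip — 3 and 5 already connected.
3–4 (17): add — endpoints in different components.
1–6 (20): skip — 1 and 6 already connected.
1–8 (21): add — endpoints in different components.
Edges rejected before the tree was complete: 3.

3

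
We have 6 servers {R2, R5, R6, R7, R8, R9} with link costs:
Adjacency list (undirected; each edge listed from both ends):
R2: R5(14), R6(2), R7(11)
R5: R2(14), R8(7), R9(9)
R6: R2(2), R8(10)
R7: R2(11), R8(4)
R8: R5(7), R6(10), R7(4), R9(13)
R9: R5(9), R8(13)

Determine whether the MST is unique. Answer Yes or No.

Kruskal: consider edges lightest-first.
R2–R6 (2): add. Components now {R2,R6} {R7} {R5} {R8} {R9}
R7–R8 (4): add. Components now {R2,R6} {R7,R8} {R5} {R9}
R5–R8 (7): add. Components now {R2,R6} {R5,R7,R8} {R9}
R5–R9 (9): add. Components now {R2,R6} {R5,R7,R8,R9}
R6–R8 (10): add. Components now {R2,R5,R6,R7,R8,R9}
Every non-tree edge has weight strictly greater than the heaviest edge on the tree path between its endpoints, so the MST is unique.

Yes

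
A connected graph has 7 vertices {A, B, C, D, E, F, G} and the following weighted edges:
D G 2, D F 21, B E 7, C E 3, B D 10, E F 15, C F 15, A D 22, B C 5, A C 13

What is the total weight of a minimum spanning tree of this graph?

48

Prim, starting at C.
Step 1: cheapest edge leaving the tree is C E (3); add E.
Step 2: cheapest edge leaving the tree is B C (5); add B.
Step 3: cheapest edge leaving the tree is B D (10); add D.
Step 4: cheapest edge leaving the tree is D G (2); add G.
Step 5: cheapest edge leaving the tree is A C (13); add A.
Step 6: cheapest edge leaving the tree is C F (15); add F.
MST edges: C E, B C, B D, D G, A C, C F; total weight 3+5+10+2+13+15 = 48.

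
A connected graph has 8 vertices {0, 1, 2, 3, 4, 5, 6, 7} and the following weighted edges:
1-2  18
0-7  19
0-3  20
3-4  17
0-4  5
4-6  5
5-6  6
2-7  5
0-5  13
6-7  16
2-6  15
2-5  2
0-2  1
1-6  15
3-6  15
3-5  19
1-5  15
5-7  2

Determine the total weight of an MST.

45

Prim, starting at 6.
Step 1: cheapest edge leaving the tree is 4-6 (5); add 4.
Step 2: cheapest edge leaving the tree is 0-4 (5); add 0.
Step 3: cheapest edge leaving the tree is 0-2 (1); add 2.
Step 4: cheapest edge leaving the tree is 2-5 (2); add 5.
Step 5: cheapest edge leaving the tree is 5-7 (2); add 7.
Step 6: cheapest edge leaving the tree is 1-5 (15); add 1.
Step 7: cheapest edge leaving the tree is 3-6 (15); add 3.
MST edges: 4-6, 0-4, 0-2, 2-5, 5-7, 1-5, 3-6; total weight 5+5+1+2+2+15+15 = 45.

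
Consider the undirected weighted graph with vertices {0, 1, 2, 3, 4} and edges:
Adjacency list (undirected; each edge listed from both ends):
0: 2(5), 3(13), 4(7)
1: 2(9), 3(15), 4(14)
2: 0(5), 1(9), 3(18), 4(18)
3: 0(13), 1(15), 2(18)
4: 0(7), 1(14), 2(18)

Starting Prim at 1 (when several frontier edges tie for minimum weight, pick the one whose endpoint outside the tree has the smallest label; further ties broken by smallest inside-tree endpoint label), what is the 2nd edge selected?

Prim's algorithm from 1:
Step 1: cheapest edge leaving the tree is 1 2 (9); add 2.
Step 2: cheapest edge leaving the tree is 0 2 (5); add 0.
Step 3: cheapest edge leaving the tree is 0 4 (7); add 4.
Step 4: cheapest edge leaving the tree is 0 3 (13); add 3.
The 2nd edge added is 0 2.

0-2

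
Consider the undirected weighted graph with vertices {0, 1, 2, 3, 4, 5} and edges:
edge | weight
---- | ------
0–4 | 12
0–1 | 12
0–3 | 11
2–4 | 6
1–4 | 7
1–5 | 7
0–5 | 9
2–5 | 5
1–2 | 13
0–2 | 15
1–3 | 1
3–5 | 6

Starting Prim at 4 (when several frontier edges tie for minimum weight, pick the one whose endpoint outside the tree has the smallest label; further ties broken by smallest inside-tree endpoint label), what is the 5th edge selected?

Prim, starting at 4.
Step 1: frontier [2–4 6, 1–4 7, 0–4 12] → take 2–4 (6); add 2.
Step 2: frontier [2–5 5, 1–2 13, 0–2 15, 1–4 7, 0–4 12] → take 2–5 (5); add 5.
Step 3: frontier [1–2 13, 0–2 15, 1–4 7, 0–4 12, 3–5 6, 1–5 7, 0–5 9] → take 3–5 (6); add 3.
Step 4: frontier [1–2 13, 0–2 15, 1–3 1, 0–3 11, 1–4 7, 0–4 12, 1–5 7, 0–5 9] → take 1–3 (1); add 1.
Step 5: frontier [0–1 12, 0–2 15, 0–3 11, 0–4 12, 0–5 9] → take 0–5 (9); add 0.
The 5th edge added is 0–5.

0-5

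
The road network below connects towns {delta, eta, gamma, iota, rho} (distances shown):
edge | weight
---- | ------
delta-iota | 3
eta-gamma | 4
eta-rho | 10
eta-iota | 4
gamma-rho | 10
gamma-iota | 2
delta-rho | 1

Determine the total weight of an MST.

10

Sort edges by weight, then run Kruskal:
delta-rho (1): add — endpoints in different components.
gamma-iota (2): add — endpoints in different components.
delta-iota (3): add — endpoints in different components.
eta-gamma (4): add — endpoints in different components.
MST edges: delta-rho, gamma-iota, delta-iota, eta-gamma; total weight 1+2+3+4 = 10.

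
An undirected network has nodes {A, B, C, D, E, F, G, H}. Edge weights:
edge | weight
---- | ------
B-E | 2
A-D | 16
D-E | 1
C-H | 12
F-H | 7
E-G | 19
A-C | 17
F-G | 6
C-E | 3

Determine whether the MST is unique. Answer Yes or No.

Sort edges by weight, then run Kruskal:
D-E (1): add — endpoints in different components.
B-E (2): add — endpoints in different components.
C-E (3): add — endpoints in different components.
F-G (6): add — endpoints in different components.
F-H (7): add — endpoints in different components.
C-H (12): add — endpoints in different components.
A-D (16): add — endpoints in different components.
Every non-tree edge has weight strictly greater than the heaviest edge on the tree path between its endpoints, so the MST is unique.

Yes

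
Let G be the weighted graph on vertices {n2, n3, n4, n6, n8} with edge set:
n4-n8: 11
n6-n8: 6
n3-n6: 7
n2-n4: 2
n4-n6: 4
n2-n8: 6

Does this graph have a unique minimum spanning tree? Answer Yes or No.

No

Kruskal's algorithm — process edges by increasing weight (ties by edge label):
n2-n4 (2): add — endpoints in different components.
n4-n6 (4): add — endpoints in different components.
n2-n8 (6): add — endpoints in different components.
n6-n8 (6): skip — n6 and n8 already connected.
n3-n6 (7): add — endpoints in different components.
Non-tree edge n6-n8 has weight 6, equal to the heaviest edge on its tree cycle — swapping gives another MST of the same weight. Not unique.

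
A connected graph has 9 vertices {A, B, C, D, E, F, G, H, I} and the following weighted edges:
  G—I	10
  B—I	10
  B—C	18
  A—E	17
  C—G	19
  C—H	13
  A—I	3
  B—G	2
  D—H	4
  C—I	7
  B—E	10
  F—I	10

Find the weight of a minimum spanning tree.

59

Prim, starting at C.
Step 1: cheapest edge leaving the tree is C—I (7); add I.
Step 2: cheapest edge leaving the tree is A—I (3); add A.
Step 3: cheapest edge leaving the tree is B—I (10); add B.
Step 4: cheapest edge leaving the tree is B—G (2); add G.
Step 5: cheapest edge leaving the tree is B—E (10); add E.
Step 6: cheapest edge leaving the tree is F—I (10); add F.
Step 7: cheapest edge leaving the tree is C—H (13); add H.
Step 8: cheapest edge leaving the tree is D—H (4); add D.
MST edges: C—I, A—I, B—I, B—G, B—E, F—I, C—H, D—H; total weight 7+3+10+2+10+10+13+4 = 59.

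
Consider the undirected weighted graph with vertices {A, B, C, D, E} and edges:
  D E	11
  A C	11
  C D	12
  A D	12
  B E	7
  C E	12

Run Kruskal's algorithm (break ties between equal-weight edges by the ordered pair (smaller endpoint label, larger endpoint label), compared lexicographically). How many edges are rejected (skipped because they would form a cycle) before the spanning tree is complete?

Sort edges by weight, then run Kruskal:
B E (7): add — endpoints in different components.
A C (11): add — endpoints in different components.
D E (11): add — endpoints in different components.
A D (12): add — endpoints in different components.
Edges rejected before the tree was complete: 0.

0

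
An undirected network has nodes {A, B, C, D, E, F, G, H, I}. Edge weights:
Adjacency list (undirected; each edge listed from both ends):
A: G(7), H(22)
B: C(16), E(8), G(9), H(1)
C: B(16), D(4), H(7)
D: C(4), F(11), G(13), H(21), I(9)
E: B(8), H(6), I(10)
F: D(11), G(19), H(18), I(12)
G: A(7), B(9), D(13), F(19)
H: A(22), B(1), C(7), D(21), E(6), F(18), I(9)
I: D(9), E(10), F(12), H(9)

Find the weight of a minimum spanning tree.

Grow the tree from I using Prim:
Step 1: cheapest edge leaving the tree is D—I (9); add D.
Step 2: cheapest edge leaving the tree is C—D (4); add C.
Step 3: cheapest edge leaving the tree is C—H (7); add H.
Step 4: cheapest edge leaving the tree is B—H (1); add B.
Step 5: cheapest edge leaving the tree is E—H (6); add E.
Step 6: cheapest edge leaving the tree is B—G (9); add G.
Step 7: cheapest edge leaving the tree is A—G (7); add A.
Step 8: cheapest edge leaving the tree is D—F (11); add F.
MST edges: D—I, C—D, C—H, B—H, E—H, B—G, A—G, D—F; total weight 9+4+7+1+6+9+7+11 = 54.

54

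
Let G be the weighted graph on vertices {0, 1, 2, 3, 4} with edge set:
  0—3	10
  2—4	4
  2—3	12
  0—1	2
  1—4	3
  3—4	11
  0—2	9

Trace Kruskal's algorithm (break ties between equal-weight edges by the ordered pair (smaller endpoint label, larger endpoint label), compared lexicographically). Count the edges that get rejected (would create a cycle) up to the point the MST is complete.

1

Sort edges by weight, then run Kruskal:
0—1 (2): add. Components now {0,1} {2} {3} {4}
1—4 (3): add. Components now {0,1,4} {2} {3}
2—4 (4): add. Components now {0,1,2,4} {3}
0—2 (9): skip — 0 and 2 already connected.
0—3 (10): add. Components now {0,1,2,3,4}
Edges rejected before the tree was complete: 1.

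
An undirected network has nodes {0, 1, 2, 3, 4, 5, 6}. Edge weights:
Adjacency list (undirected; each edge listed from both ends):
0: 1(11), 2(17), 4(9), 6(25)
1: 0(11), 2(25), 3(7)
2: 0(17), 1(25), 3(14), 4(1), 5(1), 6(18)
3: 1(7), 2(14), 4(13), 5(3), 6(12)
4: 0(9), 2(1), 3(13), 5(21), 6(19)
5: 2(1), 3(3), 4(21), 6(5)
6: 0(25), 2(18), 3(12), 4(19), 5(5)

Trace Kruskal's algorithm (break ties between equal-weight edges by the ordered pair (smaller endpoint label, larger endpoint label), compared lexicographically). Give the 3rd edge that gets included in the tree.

3-5

Kruskal: consider edges lightest-first.
2-4 (1): add. Components now {0} {1} {2,4} {3} {5} {6}
2-5 (1): add. Components now {0} {1} {2,4,5} {3} {6}
3-5 (3): add. Components now {0} {1} {2,3,4,5} {6}
5-6 (5): add. Components now {0} {1} {2,3,4,5,6}
1-3 (7): add. Components now {0} {1,2,3,4,5,6}
0-4 (9): add. Components now {0,1,2,3,4,5,6}
The 3rd edge added is 3-5.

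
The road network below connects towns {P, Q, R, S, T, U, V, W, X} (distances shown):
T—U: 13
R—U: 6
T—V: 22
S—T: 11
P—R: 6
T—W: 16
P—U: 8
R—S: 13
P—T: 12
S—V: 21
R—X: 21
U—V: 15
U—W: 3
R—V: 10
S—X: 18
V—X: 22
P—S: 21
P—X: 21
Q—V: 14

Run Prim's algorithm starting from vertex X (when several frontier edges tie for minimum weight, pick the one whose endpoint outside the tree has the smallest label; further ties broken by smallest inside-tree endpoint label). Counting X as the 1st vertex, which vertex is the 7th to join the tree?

Prim, starting at X.
Step 1: cheapest edge leaving the tree is S—X (18); add S.
Step 2: cheapest edge leaving the tree is S—T (11); add T.
Step 3: cheapest edge leaving the tree is P—T (12); add P.
Step 4: cheapest edge leaving the tree is P—R (6); add R.
Step 5: cheapest edge leaving the tree is R—U (6); add U.
Step 6: cheapest edge leaving the tree is U—W (3); add W.
Step 7: cheapest edge leaving the tree is R—V (10); add V.
Step 8: cheapest edge leaving the tree is Q—V (14); add Q.
Vertex order: X, S, T, P, R, U, W, V, Q. The 7th vertex is W.

W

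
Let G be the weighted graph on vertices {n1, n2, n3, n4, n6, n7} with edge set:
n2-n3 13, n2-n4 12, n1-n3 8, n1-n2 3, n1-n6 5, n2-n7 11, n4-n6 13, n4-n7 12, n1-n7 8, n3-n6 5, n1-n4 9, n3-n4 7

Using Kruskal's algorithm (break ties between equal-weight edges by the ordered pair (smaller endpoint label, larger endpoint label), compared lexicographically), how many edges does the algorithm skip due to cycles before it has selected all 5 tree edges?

1

Kruskal's algorithm — process edges by increasing weight (ties by edge label):
n1-n2 (3): add — endpoints in different components.
n1-n6 (5): add — endpoints in different components.
n3-n6 (5): add — endpoints in different components.
n3-n4 (7): add — endpoints in different components.
n1-n3 (8): skip — n1 and n3 already connected.
n1-n7 (8): add — endpoints in different components.
Edges rejected before the tree was complete: 1.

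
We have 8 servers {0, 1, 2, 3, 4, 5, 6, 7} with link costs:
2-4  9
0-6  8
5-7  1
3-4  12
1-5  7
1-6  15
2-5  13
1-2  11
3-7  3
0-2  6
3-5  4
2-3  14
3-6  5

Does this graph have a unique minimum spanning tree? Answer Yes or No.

Kruskal's algorithm — process edges by increasing weight (ties by edge label):
5-7 (1): add — endpoints in different components.
3-7 (3): add — endpoints in different components.
3-5 (4): skip — 3 and 5 already connected.
3-6 (5): add — endpoints in different components.
0-2 (6): add — endpoints in different components.
1-5 (7): add — endpoints in different components.
0-6 (8): add — endpoints in different components.
2-4 (9): add — endpoints in different components.
Every non-tree edge has weight strictly greater than the heaviest edge on the tree path between its endpoints, so the MST is unique.

Yes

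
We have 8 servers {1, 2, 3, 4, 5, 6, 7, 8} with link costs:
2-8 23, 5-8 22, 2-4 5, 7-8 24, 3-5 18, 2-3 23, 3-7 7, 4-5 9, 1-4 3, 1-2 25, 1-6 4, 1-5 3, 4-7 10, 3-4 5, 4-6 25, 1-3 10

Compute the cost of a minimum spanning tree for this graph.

49

Prim, starting at 6.
Step 1: cheapest edge leaving the tree is 1-6 (4); add 1.
Step 2: cheapest edge leaving the tree is 1-4 (3); add 4.
Step 3: cheapest edge leaving the tree is 1-5 (3); add 5.
Step 4: cheapest edge leaving the tree is 2-4 (5); add 2.
Step 5: cheapest edge leaving the tree is 3-4 (5); add 3.
Step 6: cheapest edge leaving the tree is 3-7 (7); add 7.
Step 7: cheapest edge leaving the tree is 5-8 (22); add 8.
MST edges: 1-6, 1-4, 1-5, 2-4, 3-4, 3-7, 5-8; total weight 4+3+3+5+5+7+22 = 49.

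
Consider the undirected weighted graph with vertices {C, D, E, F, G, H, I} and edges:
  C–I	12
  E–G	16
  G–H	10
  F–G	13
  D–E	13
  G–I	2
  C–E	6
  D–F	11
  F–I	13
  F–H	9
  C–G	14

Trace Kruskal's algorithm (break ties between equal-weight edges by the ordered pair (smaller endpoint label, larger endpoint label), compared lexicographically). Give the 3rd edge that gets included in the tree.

F-H

Kruskal: consider edges lightest-first.
G–I (2): add — endpoints in different components.
C–E (6): add — endpoints in different components.
F–H (9): add — endpoints in different components.
G–H (10): add — endpoints in different components.
D–F (11): add — endpoints in different components.
C–I (12): add — endpoints in different components.
The 3rd edge added is F–H.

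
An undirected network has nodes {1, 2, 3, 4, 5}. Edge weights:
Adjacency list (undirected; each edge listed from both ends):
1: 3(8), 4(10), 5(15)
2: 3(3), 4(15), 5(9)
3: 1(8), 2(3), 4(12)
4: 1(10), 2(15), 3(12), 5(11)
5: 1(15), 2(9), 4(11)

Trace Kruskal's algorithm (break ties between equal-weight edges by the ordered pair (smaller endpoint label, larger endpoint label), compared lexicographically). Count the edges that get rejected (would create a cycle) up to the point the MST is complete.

0

Kruskal: consider edges lightest-first.
2—3 (3): add — endpoints in different components.
1—3 (8): add — endpoints in different components.
2—5 (9): add — endpoints in different components.
1—4 (10): add — endpoints in different components.
Edges rejected before the tree was complete: 0.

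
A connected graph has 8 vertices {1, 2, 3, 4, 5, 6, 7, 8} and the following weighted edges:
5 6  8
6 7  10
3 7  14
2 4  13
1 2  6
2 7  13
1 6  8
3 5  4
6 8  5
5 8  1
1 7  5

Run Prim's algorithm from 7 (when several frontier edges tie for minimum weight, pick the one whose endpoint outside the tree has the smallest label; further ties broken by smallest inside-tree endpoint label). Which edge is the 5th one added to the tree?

5-8

Prim, starting at 7.
Step 1: cheapest edge leaving the tree is 1 7 (5); add 1.
Step 2: cheapest edge leaving the tree is 1 2 (6); add 2.
Step 3: cheapest edge leaving the tree is 1 6 (8); add 6.
Step 4: cheapest edge leaving the tree is 6 8 (5); add 8.
Step 5: cheapest edge leaving the tree is 5 8 (1); add 5.
Step 6: cheapest edge leaving the tree is 3 5 (4); add 3.
Step 7: cheapest edge leaving the tree is 2 4 (13); add 4.
The 5th edge added is 5 8.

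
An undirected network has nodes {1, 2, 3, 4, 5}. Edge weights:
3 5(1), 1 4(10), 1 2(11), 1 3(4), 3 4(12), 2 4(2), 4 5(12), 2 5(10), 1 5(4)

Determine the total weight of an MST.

Grow the tree from 1 using Prim:
Step 1: cheapest edge leaving the tree is 1 3 (4); add 3.
Step 2: cheapest edge leaving the tree is 3 5 (1); add 5.
Step 3: cheapest edge leaving the tree is 2 5 (10); add 2.
Step 4: cheapest edge leaving the tree is 2 4 (2); add 4.
MST edges: 1 3, 3 5, 2 5, 2 4; total weight 4+1+10+2 = 17.

17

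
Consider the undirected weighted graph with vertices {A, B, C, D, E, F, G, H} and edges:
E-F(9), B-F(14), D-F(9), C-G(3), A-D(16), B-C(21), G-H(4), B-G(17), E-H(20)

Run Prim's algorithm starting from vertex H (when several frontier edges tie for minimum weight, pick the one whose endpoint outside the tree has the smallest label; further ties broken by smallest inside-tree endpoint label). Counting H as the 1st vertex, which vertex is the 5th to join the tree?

Prim, starting at H.
Step 1: cheapest edge leaving the tree is G-H (4); add G.
Step 2: cheapest edge leaving the tree is C-G (3); add C.
Step 3: cheapest edge leaving the tree is B-G (17); add B.
Step 4: cheapest edge leaving the tree is B-F (14); add F.
Step 5: cheapest edge leaving the tree is D-F (9); add D.
Step 6: cheapest edge leaving the tree is E-F (9); add E.
Step 7: cheapest edge leaving the tree is A-D (16); add A.
Vertex order: H, G, C, B, F, D, E, A. The 5th vertex is F.

F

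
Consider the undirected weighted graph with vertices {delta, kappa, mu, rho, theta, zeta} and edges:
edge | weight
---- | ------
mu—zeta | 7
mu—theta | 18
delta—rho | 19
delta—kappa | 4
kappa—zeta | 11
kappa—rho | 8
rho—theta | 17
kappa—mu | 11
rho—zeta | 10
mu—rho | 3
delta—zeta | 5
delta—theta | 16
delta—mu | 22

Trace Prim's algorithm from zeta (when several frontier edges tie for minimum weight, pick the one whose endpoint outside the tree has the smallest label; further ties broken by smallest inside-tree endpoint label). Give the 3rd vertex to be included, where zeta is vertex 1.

Prim's algorithm from zeta:
Step 1: cheapest edge leaving the tree is delta—zeta (5); add delta.
Step 2: cheapest edge leaving the tree is delta—kappa (4); add kappa.
Step 3: cheapest edge leaving the tree is mu—zeta (7); add mu.
Step 4: cheapest edge leaving the tree is mu—rho (3); add rho.
Step 5: cheapest edge leaving the tree is delta—theta (16); add theta.
Vertex order: zeta, delta, kappa, mu, rho, theta. The 3rd vertex is kappa.

kappa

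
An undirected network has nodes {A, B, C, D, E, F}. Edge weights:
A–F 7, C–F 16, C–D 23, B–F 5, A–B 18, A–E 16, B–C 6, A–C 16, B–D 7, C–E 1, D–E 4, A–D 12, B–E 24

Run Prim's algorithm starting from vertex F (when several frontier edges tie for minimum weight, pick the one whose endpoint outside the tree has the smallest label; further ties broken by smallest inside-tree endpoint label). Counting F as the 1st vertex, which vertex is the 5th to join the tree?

Grow the tree from F using Prim:
Step 1: frontier [B–F 5, A–F 7, C–F 16] → take B–F (5); add B.
Step 2: frontier [B–C 6, B–D 7, A–B 18, B–E 24, A–F 7, C–F 16] → take B–C (6); add C.
Step 3: frontier [B–D 7, A–B 18, B–E 24, C–E 1, A–C 16, C–D 23, A–F 7] → take C–E (1); add E.
Step 4: frontier [B–D 7, A–B 18, A–C 16, C–D 23, D–E 4, A–E 16, A–F 7] → take D–E (4); add D.
Step 5: frontier [A–B 18, A–C 16, A–D 12, A–E 16, A–F 7] → take A–F (7); add A.
Vertex order: F, B, C, E, D, A. The 5th vertex is D.

D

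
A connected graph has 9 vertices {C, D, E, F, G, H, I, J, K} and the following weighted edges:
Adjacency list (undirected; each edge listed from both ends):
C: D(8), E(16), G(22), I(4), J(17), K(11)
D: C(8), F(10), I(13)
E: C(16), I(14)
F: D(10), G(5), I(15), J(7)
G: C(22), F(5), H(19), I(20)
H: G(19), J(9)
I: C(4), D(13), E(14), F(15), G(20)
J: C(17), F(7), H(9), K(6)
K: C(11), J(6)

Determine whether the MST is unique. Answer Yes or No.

Yes

Sort edges by weight, then run Kruskal:
C—I (4): add — endpoints in different components.
F—G (5): add — endpoints in different components.
J—K (6): add — endpoints in different components.
F—J (7): add — endpoints in different components.
C—D (8): add — endpoints in different components.
H—J (9): add — endpoints in different components.
D—F (10): add — endpoints in different components.
C—K (11): skip — C and K already connected.
D—I (13): skip — D and I already connected.
E—I (14): add — endpoints in different components.
Every non-tree edge has weight strictly greater than the heaviest edge on the tree path between its endpoints, so the MST is unique.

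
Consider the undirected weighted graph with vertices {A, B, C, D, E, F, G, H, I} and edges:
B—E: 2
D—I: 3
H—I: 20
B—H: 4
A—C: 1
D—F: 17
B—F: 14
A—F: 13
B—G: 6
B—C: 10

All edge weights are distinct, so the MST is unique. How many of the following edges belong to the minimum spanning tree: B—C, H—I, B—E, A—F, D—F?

Kruskal: consider edges lightest-first.
A—C (1): add — endpoints in different components.
B—E (2): add — endpoints in different components.
D—I (3): add — endpoints in different components.
B—H (4): add — endpoints in different components.
B—G (6): add — endpoints in different components.
B—C (10): add — endpoints in different components.
A—F (13): add — endpoints in different components.
B—F (14): skip — B and F already connected.
D—F (17): add — endpoints in different components.
MST edge set: {A—C, B—E, D—I, B—H, B—G, B—C, A—F, D—F}.
Of the listed edges, {B—C, B—E, A—F, D—F} are in the MST → 4.

4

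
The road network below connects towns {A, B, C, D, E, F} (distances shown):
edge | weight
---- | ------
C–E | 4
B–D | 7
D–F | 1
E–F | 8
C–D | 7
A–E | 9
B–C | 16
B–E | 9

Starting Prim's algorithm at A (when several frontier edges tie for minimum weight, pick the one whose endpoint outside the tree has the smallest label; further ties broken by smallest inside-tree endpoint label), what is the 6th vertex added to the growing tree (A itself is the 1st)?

Prim, starting at A.
Step 1: frontier [A–E 9] → take A–E (9); add E.
Step 2: frontier [C–E 4, E–F 8, B–E 9] → take C–E (4); add C.
Step 3: frontier [C–D 7, B–C 16, E–F 8, B–E 9] → take C–D (7); add D.
Step 4: frontier [B–C 16, D–F 1, B–D 7, E–F 8, B–E 9] → take D–F (1); add F.
Step 5: frontier [B–C 16, B–D 7, B–E 9] → take B–D (7); add B.
Vertex order: A, E, C, D, F, B. The 6th vertex is B.

B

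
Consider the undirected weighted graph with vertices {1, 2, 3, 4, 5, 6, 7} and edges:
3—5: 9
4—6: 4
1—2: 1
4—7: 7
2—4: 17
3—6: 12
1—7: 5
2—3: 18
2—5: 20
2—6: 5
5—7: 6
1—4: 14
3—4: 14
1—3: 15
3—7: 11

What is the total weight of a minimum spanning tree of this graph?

30

Kruskal's algorithm — process edges by increasing weight (ties by edge label):
1—2 (1): add — endpoints in different components.
4—6 (4): add — endpoints in different components.
1—7 (5): add — endpoints in different components.
2—6 (5): add — endpoints in different components.
5—7 (6): add — endpoints in different components.
4—7 (7): skip — 4 and 7 already connected.
3—5 (9): add — endpoints in different components.
MST edges: 1—2, 4—6, 1—7, 2—6, 5—7, 3—5; total weight 1+4+5+5+6+9 = 30.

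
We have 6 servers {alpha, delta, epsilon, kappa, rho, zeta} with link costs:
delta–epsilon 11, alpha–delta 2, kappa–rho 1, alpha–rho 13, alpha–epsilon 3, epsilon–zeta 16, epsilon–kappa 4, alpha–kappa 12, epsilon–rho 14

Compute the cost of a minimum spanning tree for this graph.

26

Sort edges by weight, then run Kruskal:
kappa–rho (1): add — endpoints in different components.
alpha–delta (2): add — endpoints in different components.
alpha–epsilon (3): add — endpoints in different components.
epsilon–kappa (4): add — endpoints in different components.
delta–epsilon (11): skip — delta and epsilon already connected.
alpha–kappa (12): skip — alpha and kappa already connected.
alpha–rho (13): skip — alpha and rho already connected.
epsilon–rho (14): skip — epsilon and rho already connected.
epsilon–zeta (16): add — endpoints in different components.
MST edges: kappa–rho, alpha–delta, alpha–epsilon, epsilon–kappa, epsilon–zeta; total weight 1+2+3+4+16 = 26.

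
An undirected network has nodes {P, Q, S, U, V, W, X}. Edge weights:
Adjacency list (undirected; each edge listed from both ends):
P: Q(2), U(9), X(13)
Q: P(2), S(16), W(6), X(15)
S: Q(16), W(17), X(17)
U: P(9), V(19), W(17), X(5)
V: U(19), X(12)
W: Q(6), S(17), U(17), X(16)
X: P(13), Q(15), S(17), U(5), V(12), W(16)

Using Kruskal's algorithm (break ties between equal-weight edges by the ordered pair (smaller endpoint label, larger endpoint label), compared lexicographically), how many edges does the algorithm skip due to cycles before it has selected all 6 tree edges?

2

Kruskal's algorithm — process edges by increasing weight (ties by edge label):
P-Q (2): add — endpoints in different components.
U-X (5): add — endpoints in different components.
Q-W (6): add — endpoints in different components.
P-U (9): add — endpoints in different components.
V-X (12): add — endpoints in different components.
P-X (13): skip — X and P already connected.
Q-X (15): skip — Q and X already connected.
Q-S (16): add — endpoints in different components.
Edges rejected before the tree was complete: 2.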